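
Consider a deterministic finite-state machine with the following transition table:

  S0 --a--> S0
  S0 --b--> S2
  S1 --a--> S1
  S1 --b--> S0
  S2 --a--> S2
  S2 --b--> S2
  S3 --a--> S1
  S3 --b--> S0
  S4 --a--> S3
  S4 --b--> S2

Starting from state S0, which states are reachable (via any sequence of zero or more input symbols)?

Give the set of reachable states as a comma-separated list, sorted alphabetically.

BFS from S0:
  visit S0: S0--a-->S0 (seen), S0--b-->S2 (new)
  visit S2: S2--a-->S2 (seen), S2--b-->S2 (seen)

Answer: S0, S2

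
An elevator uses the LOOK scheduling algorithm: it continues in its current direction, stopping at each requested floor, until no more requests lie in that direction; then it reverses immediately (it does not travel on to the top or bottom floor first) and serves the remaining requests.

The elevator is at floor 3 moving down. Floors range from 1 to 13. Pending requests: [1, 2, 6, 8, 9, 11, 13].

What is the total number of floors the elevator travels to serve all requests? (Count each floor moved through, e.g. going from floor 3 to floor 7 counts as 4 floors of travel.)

Answer: 14

Derivation:
Start at floor 3 moving down, LOOK stop order: [2, 1, 6, 8, 9, 11, 13]
  3 → 2: |2-3| = 1, total = 1
  2 → 1: |1-2| = 1, total = 2
  1 → 6: |6-1| = 5, total = 7
  6 → 8: |8-6| = 2, total = 9
  8 → 9: |9-8| = 1, total = 10
  9 → 11: |11-9| = 2, total = 12
  11 → 13: |13-11| = 2, total = 14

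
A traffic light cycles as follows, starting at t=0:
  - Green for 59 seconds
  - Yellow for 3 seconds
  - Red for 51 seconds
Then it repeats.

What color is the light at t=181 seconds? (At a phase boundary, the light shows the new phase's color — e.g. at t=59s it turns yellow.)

Answer: red

Derivation:
Cycle length = 59 + 3 + 51 = 113s
t = 181, phase_t = 181 mod 113 = 68
68 >= 62 → RED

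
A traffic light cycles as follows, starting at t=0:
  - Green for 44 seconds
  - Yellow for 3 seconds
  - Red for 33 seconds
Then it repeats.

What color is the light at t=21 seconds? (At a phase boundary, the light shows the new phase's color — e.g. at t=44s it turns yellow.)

Cycle length = 44 + 3 + 33 = 80s
t = 21, phase_t = 21 mod 80 = 21
21 < 44 (green end) → GREEN

Answer: green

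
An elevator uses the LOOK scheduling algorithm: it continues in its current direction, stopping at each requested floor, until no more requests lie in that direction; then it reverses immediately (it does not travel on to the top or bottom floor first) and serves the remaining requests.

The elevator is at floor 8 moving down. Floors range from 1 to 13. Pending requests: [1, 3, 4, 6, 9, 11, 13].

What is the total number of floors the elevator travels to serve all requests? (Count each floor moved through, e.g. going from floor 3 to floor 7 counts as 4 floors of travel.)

Start at floor 8 moving down, LOOK stop order: [6, 4, 3, 1, 9, 11, 13]
  8 → 6: |6-8| = 2, total = 2
  6 → 4: |4-6| = 2, total = 4
  4 → 3: |3-4| = 1, total = 5
  3 → 1: |1-3| = 2, total = 7
  1 → 9: |9-1| = 8, total = 15
  9 → 11: |11-9| = 2, total = 17
  11 → 13: |13-11| = 2, total = 19

Answer: 19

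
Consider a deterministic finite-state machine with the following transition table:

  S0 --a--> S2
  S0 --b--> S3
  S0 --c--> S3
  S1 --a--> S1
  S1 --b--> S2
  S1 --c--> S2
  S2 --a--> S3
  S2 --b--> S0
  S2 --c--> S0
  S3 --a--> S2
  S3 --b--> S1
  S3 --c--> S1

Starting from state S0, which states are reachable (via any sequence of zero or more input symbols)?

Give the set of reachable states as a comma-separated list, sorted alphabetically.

BFS from S0:
  visit S0: S0--a-->S2 (new), S0--b-->S3 (new), S0--c-->S3 (seen)
  visit S2: S2--a-->S3 (seen), S2--b-->S0 (seen), S2--c-->S0 (seen)
  visit S3: S3--a-->S2 (seen), S3--b-->S1 (new), S3--c-->S1 (seen)
  visit S1: S1--a-->S1 (seen), S1--b-->S2 (seen), S1--c-->S2 (seen)

Answer: S0, S1, S2, S3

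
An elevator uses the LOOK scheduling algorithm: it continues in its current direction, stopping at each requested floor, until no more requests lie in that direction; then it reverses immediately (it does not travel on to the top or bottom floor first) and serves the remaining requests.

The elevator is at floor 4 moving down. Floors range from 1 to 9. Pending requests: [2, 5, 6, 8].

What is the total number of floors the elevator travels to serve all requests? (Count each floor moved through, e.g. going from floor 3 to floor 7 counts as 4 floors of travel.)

Answer: 8

Derivation:
Start at floor 4 moving down, LOOK stop order: [2, 5, 6, 8]
  4 → 2: |2-4| = 2, total = 2
  2 → 5: |5-2| = 3, total = 5
  5 → 6: |6-5| = 1, total = 6
  6 → 8: |8-6| = 2, total = 8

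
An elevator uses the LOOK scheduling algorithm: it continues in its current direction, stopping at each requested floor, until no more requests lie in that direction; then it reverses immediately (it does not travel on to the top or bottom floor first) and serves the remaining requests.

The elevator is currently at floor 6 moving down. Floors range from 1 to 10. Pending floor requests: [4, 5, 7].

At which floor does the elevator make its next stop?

Answer: 5

Derivation:
Current floor: 6, direction: down
Requests above: [7]
Requests below: [4, 5]
Moving down and requests lie below → nearest below is max([4, 5]) = 5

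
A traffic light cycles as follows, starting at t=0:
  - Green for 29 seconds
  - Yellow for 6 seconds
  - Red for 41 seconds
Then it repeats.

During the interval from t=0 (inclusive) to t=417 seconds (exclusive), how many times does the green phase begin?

Answer: 6

Derivation:
Cycle = 29+6+41 = 76s
green phase starts at t = k*76 + 0 for k=0,1,2,...
Need k*76+0 < 417 → k < 5.487
k ∈ {0, ..., 5} → 6 starts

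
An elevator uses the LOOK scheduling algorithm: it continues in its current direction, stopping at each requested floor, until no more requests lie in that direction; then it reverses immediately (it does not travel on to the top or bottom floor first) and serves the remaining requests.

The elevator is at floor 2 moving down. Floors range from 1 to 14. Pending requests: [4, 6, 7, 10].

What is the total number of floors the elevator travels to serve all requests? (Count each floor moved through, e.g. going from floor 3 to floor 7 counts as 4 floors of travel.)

Answer: 8

Derivation:
Start at floor 2 moving down, LOOK stop order: [4, 6, 7, 10]
  2 → 4: |4-2| = 2, total = 2
  4 → 6: |6-4| = 2, total = 4
  6 → 7: |7-6| = 1, total = 5
  7 → 10: |10-7| = 3, total = 8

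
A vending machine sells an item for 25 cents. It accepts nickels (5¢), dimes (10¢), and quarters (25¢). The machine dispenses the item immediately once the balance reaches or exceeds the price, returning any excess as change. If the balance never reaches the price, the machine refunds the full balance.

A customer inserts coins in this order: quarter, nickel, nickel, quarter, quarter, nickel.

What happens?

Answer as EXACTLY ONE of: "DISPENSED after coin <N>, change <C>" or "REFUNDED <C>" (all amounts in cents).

Answer: DISPENSED after coin 1, change 0

Derivation:
Price: 25¢
Coin 1 (quarter, 25¢): balance = 25¢
  → balance >= price → DISPENSE, change = 25 - 25 = 0¢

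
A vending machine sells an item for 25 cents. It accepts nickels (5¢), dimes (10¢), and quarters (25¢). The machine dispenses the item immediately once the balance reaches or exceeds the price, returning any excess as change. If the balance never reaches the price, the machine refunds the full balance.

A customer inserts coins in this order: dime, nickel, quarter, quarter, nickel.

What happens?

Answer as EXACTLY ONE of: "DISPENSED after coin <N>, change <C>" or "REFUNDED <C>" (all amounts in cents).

Answer: DISPENSED after coin 3, change 15

Derivation:
Price: 25¢
Coin 1 (dime, 10¢): balance = 10¢
Coin 2 (nickel, 5¢): balance = 15¢
Coin 3 (quarter, 25¢): balance = 40¢
  → balance >= price → DISPENSE, change = 40 - 25 = 15¢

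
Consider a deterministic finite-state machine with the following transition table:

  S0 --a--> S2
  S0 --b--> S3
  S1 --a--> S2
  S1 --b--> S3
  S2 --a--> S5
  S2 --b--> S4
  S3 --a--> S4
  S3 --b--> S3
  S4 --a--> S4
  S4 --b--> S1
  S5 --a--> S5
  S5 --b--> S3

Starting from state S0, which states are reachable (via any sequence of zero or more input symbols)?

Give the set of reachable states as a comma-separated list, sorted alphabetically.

BFS from S0:
  visit S0: S0--a-->S2 (new), S0--b-->S3 (new)
  visit S2: S2--a-->S5 (new), S2--b-->S4 (new)
  visit S3: S3--a-->S4 (seen), S3--b-->S3 (seen)
  visit S5: S5--a-->S5 (seen), S5--b-->S3 (seen)
  visit S4: S4--a-->S4 (seen), S4--b-->S1 (new)
  visit S1: S1--a-->S2 (seen), S1--b-->S3 (seen)

Answer: S0, S1, S2, S3, S4, S5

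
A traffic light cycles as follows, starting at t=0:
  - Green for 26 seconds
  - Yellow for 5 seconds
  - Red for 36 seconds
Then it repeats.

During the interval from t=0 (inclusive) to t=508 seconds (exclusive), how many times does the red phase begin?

Answer: 8

Derivation:
Cycle = 26+5+36 = 67s
red phase starts at t = k*67 + 31 for k=0,1,2,...
Need k*67+31 < 508 → k < 7.119
k ∈ {0, ..., 7} → 8 starts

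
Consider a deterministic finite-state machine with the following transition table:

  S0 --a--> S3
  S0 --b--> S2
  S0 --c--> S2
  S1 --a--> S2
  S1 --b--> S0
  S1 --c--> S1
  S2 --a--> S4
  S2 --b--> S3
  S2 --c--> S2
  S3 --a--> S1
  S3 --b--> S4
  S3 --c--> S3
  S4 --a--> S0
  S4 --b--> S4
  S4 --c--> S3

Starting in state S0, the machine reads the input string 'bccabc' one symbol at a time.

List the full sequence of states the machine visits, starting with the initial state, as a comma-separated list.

Start: S0
  read 'b': S0 --b--> S2
  read 'c': S2 --c--> S2
  read 'c': S2 --c--> S2
  read 'a': S2 --a--> S4
  read 'b': S4 --b--> S4
  read 'c': S4 --c--> S3

Answer: S0, S2, S2, S2, S4, S4, S3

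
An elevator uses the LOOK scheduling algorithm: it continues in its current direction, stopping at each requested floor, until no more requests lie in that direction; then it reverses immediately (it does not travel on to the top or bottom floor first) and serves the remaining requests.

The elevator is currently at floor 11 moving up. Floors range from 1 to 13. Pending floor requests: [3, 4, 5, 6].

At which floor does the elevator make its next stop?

Current floor: 11, direction: up
Requests above: []
Requests below: [3, 4, 5, 6]
Moving up but no requests above → reverse; nearest below is max([3, 4, 5, 6]) = 6

Answer: 6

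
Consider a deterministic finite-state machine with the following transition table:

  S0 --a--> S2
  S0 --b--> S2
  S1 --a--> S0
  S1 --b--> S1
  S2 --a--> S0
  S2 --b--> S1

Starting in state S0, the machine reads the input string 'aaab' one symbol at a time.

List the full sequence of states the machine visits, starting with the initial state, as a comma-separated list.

Answer: S0, S2, S0, S2, S1

Derivation:
Start: S0
  read 'a': S0 --a--> S2
  read 'a': S2 --a--> S0
  read 'a': S0 --a--> S2
  read 'b': S2 --b--> S1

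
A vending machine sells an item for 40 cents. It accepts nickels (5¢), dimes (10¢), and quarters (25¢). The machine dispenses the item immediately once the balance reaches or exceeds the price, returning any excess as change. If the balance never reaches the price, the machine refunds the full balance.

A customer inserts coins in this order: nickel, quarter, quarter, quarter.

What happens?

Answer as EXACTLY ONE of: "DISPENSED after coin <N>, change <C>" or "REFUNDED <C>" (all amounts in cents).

Answer: DISPENSED after coin 3, change 15

Derivation:
Price: 40¢
Coin 1 (nickel, 5¢): balance = 5¢
Coin 2 (quarter, 25¢): balance = 30¢
Coin 3 (quarter, 25¢): balance = 55¢
  → balance >= price → DISPENSE, change = 55 - 40 = 15¢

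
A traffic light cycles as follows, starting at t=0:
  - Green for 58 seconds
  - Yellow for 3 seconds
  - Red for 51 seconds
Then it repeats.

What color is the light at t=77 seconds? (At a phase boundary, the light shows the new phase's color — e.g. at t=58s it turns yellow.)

Answer: red

Derivation:
Cycle length = 58 + 3 + 51 = 112s
t = 77, phase_t = 77 mod 112 = 77
77 >= 61 → RED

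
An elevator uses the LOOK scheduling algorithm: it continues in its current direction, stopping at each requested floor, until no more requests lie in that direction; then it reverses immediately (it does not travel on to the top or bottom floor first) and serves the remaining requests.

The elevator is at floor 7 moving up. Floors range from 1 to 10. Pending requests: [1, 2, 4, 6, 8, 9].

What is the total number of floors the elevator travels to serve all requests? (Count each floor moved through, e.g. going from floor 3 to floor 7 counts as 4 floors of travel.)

Answer: 10

Derivation:
Start at floor 7 moving up, LOOK stop order: [8, 9, 6, 4, 2, 1]
  7 → 8: |8-7| = 1, total = 1
  8 → 9: |9-8| = 1, total = 2
  9 → 6: |6-9| = 3, total = 5
  6 → 4: |4-6| = 2, total = 7
  4 → 2: |2-4| = 2, total = 9
  2 → 1: |1-2| = 1, total = 10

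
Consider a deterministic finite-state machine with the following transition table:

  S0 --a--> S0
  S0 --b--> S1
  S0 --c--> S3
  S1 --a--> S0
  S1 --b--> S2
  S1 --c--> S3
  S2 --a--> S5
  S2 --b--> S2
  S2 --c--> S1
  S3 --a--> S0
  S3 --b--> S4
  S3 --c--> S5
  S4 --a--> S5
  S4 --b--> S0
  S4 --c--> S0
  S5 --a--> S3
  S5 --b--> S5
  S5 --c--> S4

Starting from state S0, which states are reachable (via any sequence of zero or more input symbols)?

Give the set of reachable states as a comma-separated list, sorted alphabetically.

Answer: S0, S1, S2, S3, S4, S5

Derivation:
BFS from S0:
  visit S0: S0--a-->S0 (seen), S0--b-->S1 (new), S0--c-->S3 (new)
  visit S1: S1--a-->S0 (seen), S1--b-->S2 (new), S1--c-->S3 (seen)
  visit S3: S3--a-->S0 (seen), S3--b-->S4 (new), S3--c-->S5 (new)
  visit S2: S2--a-->S5 (seen), S2--b-->S2 (seen), S2--c-->S1 (seen)
  visit S4: S4--a-->S5 (seen), S4--b-->S0 (seen), S4--c-->S0 (seen)
  visit S5: S5--a-->S3 (seen), S5--b-->S5 (seen), S5--c-->S4 (seen)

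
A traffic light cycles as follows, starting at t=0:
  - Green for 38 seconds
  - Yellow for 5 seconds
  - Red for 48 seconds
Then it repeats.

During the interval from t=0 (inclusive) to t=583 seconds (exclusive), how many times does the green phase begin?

Cycle = 38+5+48 = 91s
green phase starts at t = k*91 + 0 for k=0,1,2,...
Need k*91+0 < 583 → k < 6.407
k ∈ {0, ..., 6} → 7 starts

Answer: 7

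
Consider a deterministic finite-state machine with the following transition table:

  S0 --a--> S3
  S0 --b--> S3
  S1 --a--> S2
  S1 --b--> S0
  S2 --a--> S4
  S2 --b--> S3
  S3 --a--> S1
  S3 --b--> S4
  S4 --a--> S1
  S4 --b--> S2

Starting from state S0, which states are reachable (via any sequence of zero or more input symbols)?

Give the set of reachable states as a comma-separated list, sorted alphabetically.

BFS from S0:
  visit S0: S0--a-->S3 (new), S0--b-->S3 (seen)
  visit S3: S3--a-->S1 (new), S3--b-->S4 (new)
  visit S1: S1--a-->S2 (new), S1--b-->S0 (seen)
  visit S4: S4--a-->S1 (seen), S4--b-->S2 (seen)
  visit S2: S2--a-->S4 (seen), S2--b-->S3 (seen)

Answer: S0, S1, S2, S3, S4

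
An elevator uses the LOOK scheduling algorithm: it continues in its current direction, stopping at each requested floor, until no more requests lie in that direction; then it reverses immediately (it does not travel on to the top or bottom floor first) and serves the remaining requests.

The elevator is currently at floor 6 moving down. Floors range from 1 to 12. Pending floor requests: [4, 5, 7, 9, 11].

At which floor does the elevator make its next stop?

Answer: 5

Derivation:
Current floor: 6, direction: down
Requests above: [7, 9, 11]
Requests below: [4, 5]
Moving down and requests lie below → nearest below is max([4, 5]) = 5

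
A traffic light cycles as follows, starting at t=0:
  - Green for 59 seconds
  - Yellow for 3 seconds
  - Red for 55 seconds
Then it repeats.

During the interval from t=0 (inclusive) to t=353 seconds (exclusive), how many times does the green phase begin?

Cycle = 59+3+55 = 117s
green phase starts at t = k*117 + 0 for k=0,1,2,...
Need k*117+0 < 353 → k < 3.017
k ∈ {0, ..., 3} → 4 starts

Answer: 4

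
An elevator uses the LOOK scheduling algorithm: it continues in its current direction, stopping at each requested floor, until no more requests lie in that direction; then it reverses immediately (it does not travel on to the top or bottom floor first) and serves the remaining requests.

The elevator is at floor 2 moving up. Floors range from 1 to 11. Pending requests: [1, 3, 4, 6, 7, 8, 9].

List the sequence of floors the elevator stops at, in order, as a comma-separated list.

Current: 2, moving UP
Serve above first (ascending): [3, 4, 6, 7, 8, 9]
Then reverse, serve below (descending): [1]

Answer: 3, 4, 6, 7, 8, 9, 1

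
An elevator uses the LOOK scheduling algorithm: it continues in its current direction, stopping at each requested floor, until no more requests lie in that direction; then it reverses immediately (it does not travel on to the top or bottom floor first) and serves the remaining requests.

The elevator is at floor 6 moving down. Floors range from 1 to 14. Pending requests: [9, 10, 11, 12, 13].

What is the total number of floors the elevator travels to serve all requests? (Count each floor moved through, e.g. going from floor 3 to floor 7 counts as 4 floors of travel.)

Start at floor 6 moving down, LOOK stop order: [9, 10, 11, 12, 13]
  6 → 9: |9-6| = 3, total = 3
  9 → 10: |10-9| = 1, total = 4
  10 → 11: |11-10| = 1, total = 5
  11 → 12: |12-11| = 1, total = 6
  12 → 13: |13-12| = 1, total = 7

Answer: 7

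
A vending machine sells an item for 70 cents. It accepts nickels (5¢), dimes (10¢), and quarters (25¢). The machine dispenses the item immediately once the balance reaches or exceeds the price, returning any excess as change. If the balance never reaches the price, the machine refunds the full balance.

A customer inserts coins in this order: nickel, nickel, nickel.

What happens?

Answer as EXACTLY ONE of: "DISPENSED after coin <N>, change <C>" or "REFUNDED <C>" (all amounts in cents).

Price: 70¢
Coin 1 (nickel, 5¢): balance = 5¢
Coin 2 (nickel, 5¢): balance = 10¢
Coin 3 (nickel, 5¢): balance = 15¢
All coins inserted, balance 15¢ < price 70¢ → REFUND 15¢

Answer: REFUNDED 15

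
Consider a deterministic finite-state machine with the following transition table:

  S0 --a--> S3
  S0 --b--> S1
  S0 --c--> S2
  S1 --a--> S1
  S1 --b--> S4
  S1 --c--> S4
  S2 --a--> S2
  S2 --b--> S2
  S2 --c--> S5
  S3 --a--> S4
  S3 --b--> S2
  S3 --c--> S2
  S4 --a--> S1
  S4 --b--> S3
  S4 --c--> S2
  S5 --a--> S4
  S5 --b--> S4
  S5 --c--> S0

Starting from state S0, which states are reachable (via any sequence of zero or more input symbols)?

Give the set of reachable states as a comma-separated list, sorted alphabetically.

BFS from S0:
  visit S0: S0--a-->S3 (new), S0--b-->S1 (new), S0--c-->S2 (new)
  visit S3: S3--a-->S4 (new), S3--b-->S2 (seen), S3--c-->S2 (seen)
  visit S1: S1--a-->S1 (seen), S1--b-->S4 (seen), S1--c-->S4 (seen)
  visit S2: S2--a-->S2 (seen), S2--b-->S2 (seen), S2--c-->S5 (new)
  visit S4: S4--a-->S1 (seen), S4--b-->S3 (seen), S4--c-->S2 (seen)
  visit S5: S5--a-->S4 (seen), S5--b-->S4 (seen), S5--c-->S0 (seen)

Answer: S0, S1, S2, S3, S4, S5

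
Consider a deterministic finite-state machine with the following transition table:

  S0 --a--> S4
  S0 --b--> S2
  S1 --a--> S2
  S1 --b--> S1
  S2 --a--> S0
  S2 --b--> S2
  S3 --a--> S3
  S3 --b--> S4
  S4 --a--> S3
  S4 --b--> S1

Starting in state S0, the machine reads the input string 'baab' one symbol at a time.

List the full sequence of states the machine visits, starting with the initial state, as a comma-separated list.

Start: S0
  read 'b': S0 --b--> S2
  read 'a': S2 --a--> S0
  read 'a': S0 --a--> S4
  read 'b': S4 --b--> S1

Answer: S0, S2, S0, S4, S1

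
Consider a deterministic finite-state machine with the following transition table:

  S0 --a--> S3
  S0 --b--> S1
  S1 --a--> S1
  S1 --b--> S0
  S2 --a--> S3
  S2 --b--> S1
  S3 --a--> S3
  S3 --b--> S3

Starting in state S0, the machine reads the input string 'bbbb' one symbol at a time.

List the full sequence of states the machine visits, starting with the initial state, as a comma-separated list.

Answer: S0, S1, S0, S1, S0

Derivation:
Start: S0
  read 'b': S0 --b--> S1
  read 'b': S1 --b--> S0
  read 'b': S0 --b--> S1
  read 'b': S1 --b--> S0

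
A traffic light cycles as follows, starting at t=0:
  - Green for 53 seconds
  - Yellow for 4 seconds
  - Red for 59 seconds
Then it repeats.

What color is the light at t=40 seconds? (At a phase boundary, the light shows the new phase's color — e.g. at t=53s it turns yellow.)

Cycle length = 53 + 4 + 59 = 116s
t = 40, phase_t = 40 mod 116 = 40
40 < 53 (green end) → GREEN

Answer: green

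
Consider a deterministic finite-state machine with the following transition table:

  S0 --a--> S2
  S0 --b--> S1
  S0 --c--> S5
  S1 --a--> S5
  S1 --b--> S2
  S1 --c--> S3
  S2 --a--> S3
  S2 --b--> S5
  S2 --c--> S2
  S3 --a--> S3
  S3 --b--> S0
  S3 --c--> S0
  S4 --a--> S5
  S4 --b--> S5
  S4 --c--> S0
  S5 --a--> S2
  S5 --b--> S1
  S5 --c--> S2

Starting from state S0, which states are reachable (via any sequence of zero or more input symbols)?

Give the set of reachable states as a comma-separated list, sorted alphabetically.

BFS from S0:
  visit S0: S0--a-->S2 (new), S0--b-->S1 (new), S0--c-->S5 (new)
  visit S2: S2--a-->S3 (new), S2--b-->S5 (seen), S2--c-->S2 (seen)
  visit S1: S1--a-->S5 (seen), S1--b-->S2 (seen), S1--c-->S3 (seen)
  visit S5: S5--a-->S2 (seen), S5--b-->S1 (seen), S5--c-->S2 (seen)
  visit S3: S3--a-->S3 (seen), S3--b-->S0 (seen), S3--c-->S0 (seen)

Answer: S0, S1, S2, S3, S5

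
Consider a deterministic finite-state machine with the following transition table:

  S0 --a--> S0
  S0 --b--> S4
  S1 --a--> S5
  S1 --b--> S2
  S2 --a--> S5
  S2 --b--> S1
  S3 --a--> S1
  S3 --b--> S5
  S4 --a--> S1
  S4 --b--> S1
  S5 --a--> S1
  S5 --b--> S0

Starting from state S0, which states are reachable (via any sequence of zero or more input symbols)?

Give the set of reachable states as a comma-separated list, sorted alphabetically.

Answer: S0, S1, S2, S4, S5

Derivation:
BFS from S0:
  visit S0: S0--a-->S0 (seen), S0--b-->S4 (new)
  visit S4: S4--a-->S1 (new), S4--b-->S1 (seen)
  visit S1: S1--a-->S5 (new), S1--b-->S2 (new)
  visit S5: S5--a-->S1 (seen), S5--b-->S0 (seen)
  visit S2: S2--a-->S5 (seen), S2--b-->S1 (seen)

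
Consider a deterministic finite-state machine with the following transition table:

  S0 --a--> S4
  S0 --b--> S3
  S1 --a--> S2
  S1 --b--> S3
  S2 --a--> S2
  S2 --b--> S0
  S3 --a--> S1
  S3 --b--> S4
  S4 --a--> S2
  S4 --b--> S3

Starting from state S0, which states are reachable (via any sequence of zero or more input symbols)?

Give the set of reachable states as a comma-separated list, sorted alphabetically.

BFS from S0:
  visit S0: S0--a-->S4 (new), S0--b-->S3 (new)
  visit S4: S4--a-->S2 (new), S4--b-->S3 (seen)
  visit S3: S3--a-->S1 (new), S3--b-->S4 (seen)
  visit S2: S2--a-->S2 (seen), S2--b-->S0 (seen)
  visit S1: S1--a-->S2 (seen), S1--b-->S3 (seen)

Answer: S0, S1, S2, S3, S4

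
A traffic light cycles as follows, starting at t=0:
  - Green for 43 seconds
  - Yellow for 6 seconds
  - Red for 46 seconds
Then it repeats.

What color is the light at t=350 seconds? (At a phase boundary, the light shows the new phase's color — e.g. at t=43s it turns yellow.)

Answer: red

Derivation:
Cycle length = 43 + 6 + 46 = 95s
t = 350, phase_t = 350 mod 95 = 65
65 >= 49 → RED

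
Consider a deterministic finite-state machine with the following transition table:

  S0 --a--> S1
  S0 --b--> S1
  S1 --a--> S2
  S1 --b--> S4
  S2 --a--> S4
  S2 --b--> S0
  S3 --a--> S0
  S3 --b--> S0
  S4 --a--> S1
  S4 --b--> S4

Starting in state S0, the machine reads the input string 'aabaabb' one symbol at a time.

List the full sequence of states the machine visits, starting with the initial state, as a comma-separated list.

Start: S0
  read 'a': S0 --a--> S1
  read 'a': S1 --a--> S2
  read 'b': S2 --b--> S0
  read 'a': S0 --a--> S1
  read 'a': S1 --a--> S2
  read 'b': S2 --b--> S0
  read 'b': S0 --b--> S1

Answer: S0, S1, S2, S0, S1, S2, S0, S1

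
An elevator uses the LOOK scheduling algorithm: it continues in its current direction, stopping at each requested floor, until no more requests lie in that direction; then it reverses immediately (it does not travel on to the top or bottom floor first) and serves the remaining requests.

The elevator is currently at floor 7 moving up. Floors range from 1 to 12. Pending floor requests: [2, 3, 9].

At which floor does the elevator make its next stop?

Answer: 9

Derivation:
Current floor: 7, direction: up
Requests above: [9]
Requests below: [2, 3]
Moving up and requests lie above → nearest above is min([9]) = 9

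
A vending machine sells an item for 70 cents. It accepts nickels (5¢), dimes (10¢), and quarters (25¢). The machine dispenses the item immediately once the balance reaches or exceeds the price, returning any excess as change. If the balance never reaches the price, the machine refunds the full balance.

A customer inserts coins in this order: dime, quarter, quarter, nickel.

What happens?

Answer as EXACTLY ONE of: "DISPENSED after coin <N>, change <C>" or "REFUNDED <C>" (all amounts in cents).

Answer: REFUNDED 65

Derivation:
Price: 70¢
Coin 1 (dime, 10¢): balance = 10¢
Coin 2 (quarter, 25¢): balance = 35¢
Coin 3 (quarter, 25¢): balance = 60¢
Coin 4 (nickel, 5¢): balance = 65¢
All coins inserted, balance 65¢ < price 70¢ → REFUND 65¢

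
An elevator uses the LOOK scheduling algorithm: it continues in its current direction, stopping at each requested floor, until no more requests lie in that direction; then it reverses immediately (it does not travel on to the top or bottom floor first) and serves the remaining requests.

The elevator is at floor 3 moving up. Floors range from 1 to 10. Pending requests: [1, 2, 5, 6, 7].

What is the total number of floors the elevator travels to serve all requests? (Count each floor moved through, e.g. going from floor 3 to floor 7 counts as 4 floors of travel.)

Answer: 10

Derivation:
Start at floor 3 moving up, LOOK stop order: [5, 6, 7, 2, 1]
  3 → 5: |5-3| = 2, total = 2
  5 → 6: |6-5| = 1, total = 3
  6 → 7: |7-6| = 1, total = 4
  7 → 2: |2-7| = 5, total = 9
  2 → 1: |1-2| = 1, total = 10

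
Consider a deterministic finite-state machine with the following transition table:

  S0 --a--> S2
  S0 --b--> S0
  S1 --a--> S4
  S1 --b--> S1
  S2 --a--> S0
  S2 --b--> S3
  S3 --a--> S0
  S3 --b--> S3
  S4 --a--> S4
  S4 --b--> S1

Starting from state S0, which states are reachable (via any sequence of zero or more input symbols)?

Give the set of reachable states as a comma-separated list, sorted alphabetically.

Answer: S0, S2, S3

Derivation:
BFS from S0:
  visit S0: S0--a-->S2 (new), S0--b-->S0 (seen)
  visit S2: S2--a-->S0 (seen), S2--b-->S3 (new)
  visit S3: S3--a-->S0 (seen), S3--b-->S3 (seen)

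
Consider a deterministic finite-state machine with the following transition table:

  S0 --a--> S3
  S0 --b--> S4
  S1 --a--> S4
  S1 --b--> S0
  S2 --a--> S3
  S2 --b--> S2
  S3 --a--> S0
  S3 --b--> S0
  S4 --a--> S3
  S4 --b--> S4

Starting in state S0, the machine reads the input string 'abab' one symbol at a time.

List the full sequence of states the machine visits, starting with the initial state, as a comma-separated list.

Answer: S0, S3, S0, S3, S0

Derivation:
Start: S0
  read 'a': S0 --a--> S3
  read 'b': S3 --b--> S0
  read 'a': S0 --a--> S3
  read 'b': S3 --b--> S0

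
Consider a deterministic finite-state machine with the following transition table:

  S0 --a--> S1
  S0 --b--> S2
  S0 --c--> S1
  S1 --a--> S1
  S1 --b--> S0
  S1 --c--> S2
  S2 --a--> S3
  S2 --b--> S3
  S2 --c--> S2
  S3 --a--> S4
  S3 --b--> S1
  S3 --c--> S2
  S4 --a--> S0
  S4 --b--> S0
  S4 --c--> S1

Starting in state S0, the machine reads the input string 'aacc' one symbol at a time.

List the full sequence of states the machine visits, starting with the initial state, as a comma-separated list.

Answer: S0, S1, S1, S2, S2

Derivation:
Start: S0
  read 'a': S0 --a--> S1
  read 'a': S1 --a--> S1
  read 'c': S1 --c--> S2
  read 'c': S2 --c--> S2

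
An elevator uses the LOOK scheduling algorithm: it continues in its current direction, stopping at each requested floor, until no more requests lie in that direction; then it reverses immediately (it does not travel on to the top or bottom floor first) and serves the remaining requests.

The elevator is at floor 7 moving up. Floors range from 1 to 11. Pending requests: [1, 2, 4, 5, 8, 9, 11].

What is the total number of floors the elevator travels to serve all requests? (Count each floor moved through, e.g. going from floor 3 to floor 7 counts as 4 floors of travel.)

Answer: 14

Derivation:
Start at floor 7 moving up, LOOK stop order: [8, 9, 11, 5, 4, 2, 1]
  7 → 8: |8-7| = 1, total = 1
  8 → 9: |9-8| = 1, total = 2
  9 → 11: |11-9| = 2, total = 4
  11 → 5: |5-11| = 6, total = 10
  5 → 4: |4-5| = 1, total = 11
  4 → 2: |2-4| = 2, total = 13
  2 → 1: |1-2| = 1, total = 14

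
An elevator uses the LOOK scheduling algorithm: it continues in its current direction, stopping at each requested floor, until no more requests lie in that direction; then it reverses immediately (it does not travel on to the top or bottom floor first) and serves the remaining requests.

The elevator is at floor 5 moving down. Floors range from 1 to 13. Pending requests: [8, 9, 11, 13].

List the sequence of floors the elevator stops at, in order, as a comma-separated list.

Answer: 8, 9, 11, 13

Derivation:
Current: 5, moving DOWN
Serve below first (descending): []
Then reverse, serve above (ascending): [8, 9, 11, 13]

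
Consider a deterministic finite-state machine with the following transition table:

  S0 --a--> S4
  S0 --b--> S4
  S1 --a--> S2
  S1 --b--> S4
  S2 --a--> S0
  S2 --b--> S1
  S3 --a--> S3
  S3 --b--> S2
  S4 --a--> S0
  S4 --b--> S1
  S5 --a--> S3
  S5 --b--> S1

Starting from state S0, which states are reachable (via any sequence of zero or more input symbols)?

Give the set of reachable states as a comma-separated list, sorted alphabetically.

Answer: S0, S1, S2, S4

Derivation:
BFS from S0:
  visit S0: S0--a-->S4 (new), S0--b-->S4 (seen)
  visit S4: S4--a-->S0 (seen), S4--b-->S1 (new)
  visit S1: S1--a-->S2 (new), S1--b-->S4 (seen)
  visit S2: S2--a-->S0 (seen), S2--b-->S1 (seen)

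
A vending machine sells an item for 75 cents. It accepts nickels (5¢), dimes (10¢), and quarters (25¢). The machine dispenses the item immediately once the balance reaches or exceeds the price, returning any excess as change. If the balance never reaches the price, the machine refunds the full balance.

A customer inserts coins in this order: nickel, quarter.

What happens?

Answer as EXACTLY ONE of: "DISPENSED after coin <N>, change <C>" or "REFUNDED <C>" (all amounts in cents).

Price: 75¢
Coin 1 (nickel, 5¢): balance = 5¢
Coin 2 (quarter, 25¢): balance = 30¢
All coins inserted, balance 30¢ < price 75¢ → REFUND 30¢

Answer: REFUNDED 30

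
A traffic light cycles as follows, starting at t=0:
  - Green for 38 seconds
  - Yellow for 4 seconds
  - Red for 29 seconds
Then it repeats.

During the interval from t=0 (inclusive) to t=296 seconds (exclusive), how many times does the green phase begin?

Cycle = 38+4+29 = 71s
green phase starts at t = k*71 + 0 for k=0,1,2,...
Need k*71+0 < 296 → k < 4.169
k ∈ {0, ..., 4} → 5 starts

Answer: 5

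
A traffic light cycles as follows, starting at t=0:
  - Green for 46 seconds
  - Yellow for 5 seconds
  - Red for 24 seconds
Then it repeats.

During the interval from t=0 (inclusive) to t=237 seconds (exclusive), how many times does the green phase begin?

Answer: 4

Derivation:
Cycle = 46+5+24 = 75s
green phase starts at t = k*75 + 0 for k=0,1,2,...
Need k*75+0 < 237 → k < 3.160
k ∈ {0, ..., 3} → 4 starts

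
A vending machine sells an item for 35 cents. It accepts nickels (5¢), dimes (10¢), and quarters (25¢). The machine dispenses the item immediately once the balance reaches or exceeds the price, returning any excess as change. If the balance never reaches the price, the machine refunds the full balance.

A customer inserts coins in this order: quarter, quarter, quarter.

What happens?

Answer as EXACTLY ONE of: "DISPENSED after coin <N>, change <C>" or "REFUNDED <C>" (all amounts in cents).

Price: 35¢
Coin 1 (quarter, 25¢): balance = 25¢
Coin 2 (quarter, 25¢): balance = 50¢
  → balance >= price → DISPENSE, change = 50 - 35 = 15¢

Answer: DISPENSED after coin 2, change 15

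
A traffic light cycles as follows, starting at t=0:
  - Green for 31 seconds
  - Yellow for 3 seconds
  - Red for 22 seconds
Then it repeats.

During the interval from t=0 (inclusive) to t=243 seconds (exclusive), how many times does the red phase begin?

Cycle = 31+3+22 = 56s
red phase starts at t = k*56 + 34 for k=0,1,2,...
Need k*56+34 < 243 → k < 3.732
k ∈ {0, ..., 3} → 4 starts

Answer: 4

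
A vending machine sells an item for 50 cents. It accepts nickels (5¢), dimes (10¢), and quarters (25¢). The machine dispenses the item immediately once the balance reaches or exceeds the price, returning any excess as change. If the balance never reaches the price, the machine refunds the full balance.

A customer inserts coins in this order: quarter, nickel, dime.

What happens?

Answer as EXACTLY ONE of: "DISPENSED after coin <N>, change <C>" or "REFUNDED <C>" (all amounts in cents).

Answer: REFUNDED 40

Derivation:
Price: 50¢
Coin 1 (quarter, 25¢): balance = 25¢
Coin 2 (nickel, 5¢): balance = 30¢
Coin 3 (dime, 10¢): balance = 40¢
All coins inserted, balance 40¢ < price 50¢ → REFUND 40¢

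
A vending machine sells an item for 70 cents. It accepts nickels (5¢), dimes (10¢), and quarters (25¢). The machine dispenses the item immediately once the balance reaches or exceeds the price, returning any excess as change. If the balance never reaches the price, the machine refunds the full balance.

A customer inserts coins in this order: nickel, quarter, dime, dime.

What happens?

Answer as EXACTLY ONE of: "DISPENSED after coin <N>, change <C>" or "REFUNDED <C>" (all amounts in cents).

Answer: REFUNDED 50

Derivation:
Price: 70¢
Coin 1 (nickel, 5¢): balance = 5¢
Coin 2 (quarter, 25¢): balance = 30¢
Coin 3 (dime, 10¢): balance = 40¢
Coin 4 (dime, 10¢): balance = 50¢
All coins inserted, balance 50¢ < price 70¢ → REFUND 50¢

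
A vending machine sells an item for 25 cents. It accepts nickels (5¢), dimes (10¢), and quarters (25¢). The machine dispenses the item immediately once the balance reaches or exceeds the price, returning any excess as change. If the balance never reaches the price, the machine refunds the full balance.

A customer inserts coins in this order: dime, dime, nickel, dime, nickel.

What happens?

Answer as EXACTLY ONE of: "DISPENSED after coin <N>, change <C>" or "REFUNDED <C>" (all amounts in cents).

Price: 25¢
Coin 1 (dime, 10¢): balance = 10¢
Coin 2 (dime, 10¢): balance = 20¢
Coin 3 (nickel, 5¢): balance = 25¢
  → balance >= price → DISPENSE, change = 25 - 25 = 0¢

Answer: DISPENSED after coin 3, change 0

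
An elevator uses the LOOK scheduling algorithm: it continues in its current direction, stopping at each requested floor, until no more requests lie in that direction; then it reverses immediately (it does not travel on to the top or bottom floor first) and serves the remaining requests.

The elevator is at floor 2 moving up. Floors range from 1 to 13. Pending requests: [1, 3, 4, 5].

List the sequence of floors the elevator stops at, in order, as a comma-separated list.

Answer: 3, 4, 5, 1

Derivation:
Current: 2, moving UP
Serve above first (ascending): [3, 4, 5]
Then reverse, serve below (descending): [1]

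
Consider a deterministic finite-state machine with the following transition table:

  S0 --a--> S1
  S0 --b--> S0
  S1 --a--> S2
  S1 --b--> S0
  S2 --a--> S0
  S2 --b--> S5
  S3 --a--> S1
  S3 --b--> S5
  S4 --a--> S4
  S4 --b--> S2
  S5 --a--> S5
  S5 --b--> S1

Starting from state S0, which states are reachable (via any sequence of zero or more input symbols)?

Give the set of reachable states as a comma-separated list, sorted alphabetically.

BFS from S0:
  visit S0: S0--a-->S1 (new), S0--b-->S0 (seen)
  visit S1: S1--a-->S2 (new), S1--b-->S0 (seen)
  visit S2: S2--a-->S0 (seen), S2--b-->S5 (new)
  visit S5: S5--a-->S5 (seen), S5--b-->S1 (seen)

Answer: S0, S1, S2, S5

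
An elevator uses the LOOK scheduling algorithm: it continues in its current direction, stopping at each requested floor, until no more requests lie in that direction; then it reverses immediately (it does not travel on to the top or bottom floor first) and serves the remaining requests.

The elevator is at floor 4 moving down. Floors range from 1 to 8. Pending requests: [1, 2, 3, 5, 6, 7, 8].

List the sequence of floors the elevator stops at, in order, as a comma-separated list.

Current: 4, moving DOWN
Serve below first (descending): [3, 2, 1]
Then reverse, serve above (ascending): [5, 6, 7, 8]

Answer: 3, 2, 1, 5, 6, 7, 8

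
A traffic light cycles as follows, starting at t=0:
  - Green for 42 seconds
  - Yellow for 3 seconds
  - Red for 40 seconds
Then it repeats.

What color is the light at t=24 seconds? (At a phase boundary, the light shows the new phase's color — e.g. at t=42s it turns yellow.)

Answer: green

Derivation:
Cycle length = 42 + 3 + 40 = 85s
t = 24, phase_t = 24 mod 85 = 24
24 < 42 (green end) → GREEN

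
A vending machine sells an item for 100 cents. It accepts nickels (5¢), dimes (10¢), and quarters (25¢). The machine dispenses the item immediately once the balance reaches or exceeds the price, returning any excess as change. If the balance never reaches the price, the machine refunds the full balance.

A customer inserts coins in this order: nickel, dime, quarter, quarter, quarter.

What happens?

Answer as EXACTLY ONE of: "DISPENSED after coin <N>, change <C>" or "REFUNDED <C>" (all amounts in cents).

Price: 100¢
Coin 1 (nickel, 5¢): balance = 5¢
Coin 2 (dime, 10¢): balance = 15¢
Coin 3 (quarter, 25¢): balance = 40¢
Coin 4 (quarter, 25¢): balance = 65¢
Coin 5 (quarter, 25¢): balance = 90¢
All coins inserted, balance 90¢ < price 100¢ → REFUND 90¢

Answer: REFUNDED 90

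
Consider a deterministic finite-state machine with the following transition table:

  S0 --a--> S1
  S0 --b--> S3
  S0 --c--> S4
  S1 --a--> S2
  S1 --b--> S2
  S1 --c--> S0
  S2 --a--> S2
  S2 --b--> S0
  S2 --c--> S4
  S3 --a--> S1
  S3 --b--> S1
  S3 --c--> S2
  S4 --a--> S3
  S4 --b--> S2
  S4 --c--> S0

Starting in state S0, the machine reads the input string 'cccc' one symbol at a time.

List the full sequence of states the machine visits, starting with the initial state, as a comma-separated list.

Answer: S0, S4, S0, S4, S0

Derivation:
Start: S0
  read 'c': S0 --c--> S4
  read 'c': S4 --c--> S0
  read 'c': S0 --c--> S4
  read 'c': S4 --c--> S0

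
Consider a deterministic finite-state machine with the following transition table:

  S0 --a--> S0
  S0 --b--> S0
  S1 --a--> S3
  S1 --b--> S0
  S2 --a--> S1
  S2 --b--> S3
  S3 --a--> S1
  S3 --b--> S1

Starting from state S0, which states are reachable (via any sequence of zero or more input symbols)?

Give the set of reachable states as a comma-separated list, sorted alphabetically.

Answer: S0

Derivation:
BFS from S0:
  visit S0: S0--a-->S0 (seen), S0--b-->S0 (seen)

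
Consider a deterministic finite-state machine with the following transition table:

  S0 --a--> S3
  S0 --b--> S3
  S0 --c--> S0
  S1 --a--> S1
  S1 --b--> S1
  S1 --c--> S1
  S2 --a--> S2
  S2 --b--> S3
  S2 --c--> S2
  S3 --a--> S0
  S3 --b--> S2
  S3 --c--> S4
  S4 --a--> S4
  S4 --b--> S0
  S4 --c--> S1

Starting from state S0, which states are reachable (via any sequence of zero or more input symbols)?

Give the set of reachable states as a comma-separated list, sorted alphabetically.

Answer: S0, S1, S2, S3, S4

Derivation:
BFS from S0:
  visit S0: S0--a-->S3 (new), S0--b-->S3 (seen), S0--c-->S0 (seen)
  visit S3: S3--a-->S0 (seen), S3--b-->S2 (new), S3--c-->S4 (new)
  visit S2: S2--a-->S2 (seen), S2--b-->S3 (seen), S2--c-->S2 (seen)
  visit S4: S4--a-->S4 (seen), S4--b-->S0 (seen), S4--c-->S1 (new)
  visit S1: S1--a-->S1 (seen), S1--b-->S1 (seen), S1--c-->S1 (seen)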